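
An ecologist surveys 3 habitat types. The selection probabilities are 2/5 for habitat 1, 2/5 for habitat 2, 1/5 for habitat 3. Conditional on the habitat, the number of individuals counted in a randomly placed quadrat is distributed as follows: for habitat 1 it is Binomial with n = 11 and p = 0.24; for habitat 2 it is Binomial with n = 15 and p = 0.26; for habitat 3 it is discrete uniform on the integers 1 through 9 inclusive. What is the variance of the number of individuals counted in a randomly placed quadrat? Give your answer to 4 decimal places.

Per component, 1: μ=2.64, E[X²]=8.976; 2: μ=3.9, E[X²]=18.096; 3: μ=5, E[X²]=31.6667.
E[X] = 0.4·2.64 + 0.4·3.9 + 0.2·5 = 3.616.
E[X²] = 0.4·8.976 + 0.4·18.096 + 0.2·31.6667 = 17.1621.
Var(X) = E[X²] − (E[X])² = 17.1621 − 13.0755 = 4.08668.

4.0867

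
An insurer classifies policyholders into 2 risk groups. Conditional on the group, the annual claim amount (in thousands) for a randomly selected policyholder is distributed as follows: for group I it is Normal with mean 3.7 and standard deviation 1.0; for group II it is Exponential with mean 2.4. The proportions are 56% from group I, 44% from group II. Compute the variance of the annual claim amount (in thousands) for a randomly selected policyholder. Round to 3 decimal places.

3.511

Per component, I: μ=3.7, E[X²]=14.69; II: μ=2.4, E[X²]=11.52.
E[X] = 0.56·3.7 + 0.44·2.4 = 3.128.
E[X²] = 0.56·14.69 + 0.44·11.52 = 13.2952.
Var(X) = E[X²] − (E[X])² = 13.2952 − 9.78438 = 3.51082.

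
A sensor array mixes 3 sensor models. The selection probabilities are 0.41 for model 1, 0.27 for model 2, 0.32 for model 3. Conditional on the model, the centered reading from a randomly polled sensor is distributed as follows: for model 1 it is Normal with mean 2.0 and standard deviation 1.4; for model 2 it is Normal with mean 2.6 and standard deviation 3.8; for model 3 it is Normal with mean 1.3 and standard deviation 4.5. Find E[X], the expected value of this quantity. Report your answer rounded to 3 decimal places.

1.938

Component means — 1: 2; 2: 2.6; 3: 1.3.
E[X] = 0.41·2 + 0.27·2.6 + 0.32·1.3 = 1.938.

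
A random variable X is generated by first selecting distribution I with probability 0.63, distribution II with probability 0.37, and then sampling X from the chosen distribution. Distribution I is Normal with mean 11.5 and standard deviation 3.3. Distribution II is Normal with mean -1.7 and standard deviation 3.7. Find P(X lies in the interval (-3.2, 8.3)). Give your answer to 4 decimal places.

0.3466

Conditional on each component, P(-3.2 < X < 8.3): I: 0.166095; II: 0.653971.
By total probability, P(-3.2 < X < 8.3) = 0.63·0.166095 + 0.37·0.653971 = 0.346609.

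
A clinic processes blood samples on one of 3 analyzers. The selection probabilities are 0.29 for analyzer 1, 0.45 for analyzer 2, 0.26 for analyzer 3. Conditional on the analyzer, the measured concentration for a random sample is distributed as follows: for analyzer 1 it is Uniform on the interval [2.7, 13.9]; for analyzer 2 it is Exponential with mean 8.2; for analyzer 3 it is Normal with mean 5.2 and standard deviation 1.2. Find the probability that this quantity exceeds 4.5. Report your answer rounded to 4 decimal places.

0.6906

Conditional on each analyzer, P(X > 4.5): 1: 0.839286; 2: 0.577654; 3: 0.720166.
By total probability, P(X > 4.5) = 0.29·0.839286 + 0.45·0.577654 + 0.26·0.720166 = 0.69058.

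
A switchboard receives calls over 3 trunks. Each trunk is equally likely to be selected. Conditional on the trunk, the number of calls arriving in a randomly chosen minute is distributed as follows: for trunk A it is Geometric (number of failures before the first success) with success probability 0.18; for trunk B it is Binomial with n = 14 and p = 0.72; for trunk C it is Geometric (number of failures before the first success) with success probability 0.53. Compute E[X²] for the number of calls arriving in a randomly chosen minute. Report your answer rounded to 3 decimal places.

50.983

For each component E[X²] = Var + (mean)², giving A: 46.0617; B: 104.429; C: 2.45959.
Overall E[X²] = 0.333333·46.0617 + 0.333333·104.429 + 0.333333·2.45959 = 50.9834.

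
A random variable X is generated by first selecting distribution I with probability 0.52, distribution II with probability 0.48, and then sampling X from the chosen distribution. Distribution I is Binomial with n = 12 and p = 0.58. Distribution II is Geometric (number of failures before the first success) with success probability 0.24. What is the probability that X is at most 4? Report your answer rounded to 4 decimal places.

0.3978

Conditional on each component, P(X ≤ 4): I: 0.0760168; II: 0.746447.
By total probability, P(X ≤ 4) = 0.52·0.0760168 + 0.48·0.746447 = 0.397824.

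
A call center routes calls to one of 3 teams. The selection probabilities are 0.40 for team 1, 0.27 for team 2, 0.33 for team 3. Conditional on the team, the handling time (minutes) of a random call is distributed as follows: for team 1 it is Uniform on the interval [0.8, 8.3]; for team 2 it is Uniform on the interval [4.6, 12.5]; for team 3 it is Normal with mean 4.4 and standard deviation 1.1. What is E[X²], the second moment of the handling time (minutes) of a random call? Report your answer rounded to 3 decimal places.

For each component E[X²] = Var + (mean)², giving 1: 25.39; 2: 78.3033; 3: 20.57.
Overall E[X²] = 0.4·25.39 + 0.27·78.3033 + 0.33·20.57 = 38.086.

38.086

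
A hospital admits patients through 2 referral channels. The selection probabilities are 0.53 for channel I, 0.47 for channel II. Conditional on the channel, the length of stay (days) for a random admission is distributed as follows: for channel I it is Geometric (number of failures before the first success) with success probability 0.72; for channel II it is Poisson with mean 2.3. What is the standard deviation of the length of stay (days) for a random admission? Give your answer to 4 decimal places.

1.5090

Per component, I: μ=0.388889, E[X²]=0.691358; II: μ=2.3, E[X²]=7.59.
E[X] = 0.53·0.388889 + 0.47·2.3 = 1.28711.
E[X²] = 0.53·0.691358 + 0.47·7.59 = 3.93372.
Var(X) = E[X²] − (E[X])² = 3.93372 − 1.65666 = 2.27706.
SD(X) = √2.27706 = 1.50899.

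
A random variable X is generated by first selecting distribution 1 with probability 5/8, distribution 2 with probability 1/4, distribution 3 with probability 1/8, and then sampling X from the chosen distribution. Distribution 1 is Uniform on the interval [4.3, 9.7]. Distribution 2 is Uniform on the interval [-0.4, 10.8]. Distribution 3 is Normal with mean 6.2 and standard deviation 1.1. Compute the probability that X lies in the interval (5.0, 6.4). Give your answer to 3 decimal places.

Conditional on each component, P(5.0 < X < 6.4): 1: 0.259259; 2: 0.125; 3: 0.434481.
By total probability, P(5.0 < X < 6.4) = 0.625·0.259259 + 0.25·0.125 + 0.125·0.434481 = 0.247597.

0.248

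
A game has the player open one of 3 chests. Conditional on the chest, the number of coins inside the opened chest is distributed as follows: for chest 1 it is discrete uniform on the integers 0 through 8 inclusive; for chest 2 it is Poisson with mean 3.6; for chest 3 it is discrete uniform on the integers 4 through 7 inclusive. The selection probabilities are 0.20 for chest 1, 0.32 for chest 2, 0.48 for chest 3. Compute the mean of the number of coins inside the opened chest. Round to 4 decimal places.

Component means — 1: 4; 2: 3.6; 3: 5.5.
E[X] = 0.2·4 + 0.32·3.6 + 0.48·5.5 = 4.592.

4.5920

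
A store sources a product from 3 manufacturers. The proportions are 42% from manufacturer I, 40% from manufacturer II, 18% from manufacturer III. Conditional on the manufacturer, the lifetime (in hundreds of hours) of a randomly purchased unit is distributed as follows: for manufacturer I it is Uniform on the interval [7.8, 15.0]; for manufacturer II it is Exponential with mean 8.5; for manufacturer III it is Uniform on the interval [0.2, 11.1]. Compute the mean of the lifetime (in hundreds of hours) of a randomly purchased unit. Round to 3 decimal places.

9.205

Component means — I: 11.4; II: 8.5; III: 5.65.
E[X] = 0.42·11.4 + 0.4·8.5 + 0.18·5.65 = 9.205.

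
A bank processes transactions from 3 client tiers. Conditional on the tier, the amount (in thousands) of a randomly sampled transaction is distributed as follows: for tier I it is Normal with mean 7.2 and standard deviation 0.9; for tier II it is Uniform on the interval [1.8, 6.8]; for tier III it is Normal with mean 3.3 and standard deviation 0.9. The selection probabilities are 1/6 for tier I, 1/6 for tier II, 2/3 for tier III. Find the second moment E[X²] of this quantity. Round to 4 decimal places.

20.0039

For each component E[X²] = Var + (mean)², giving I: 52.65; II: 20.5733; III: 11.7.
Overall E[X²] = 0.166667·52.65 + 0.166667·20.5733 + 0.666667·11.7 = 20.0039.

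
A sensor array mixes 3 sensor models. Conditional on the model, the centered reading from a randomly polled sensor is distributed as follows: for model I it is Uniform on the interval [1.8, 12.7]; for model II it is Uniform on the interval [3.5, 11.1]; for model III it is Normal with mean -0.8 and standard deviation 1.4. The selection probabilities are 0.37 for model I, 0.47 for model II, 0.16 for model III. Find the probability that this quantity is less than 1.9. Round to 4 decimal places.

0.1591

Conditional on each model, P(X < 1.9): I: 0.00917431; II: 0; III: 0.973108.
By total probability, P(X < 1.9) = 0.37·0.00917431 + 0.47·0 + 0.16·0.973108 = 0.159092.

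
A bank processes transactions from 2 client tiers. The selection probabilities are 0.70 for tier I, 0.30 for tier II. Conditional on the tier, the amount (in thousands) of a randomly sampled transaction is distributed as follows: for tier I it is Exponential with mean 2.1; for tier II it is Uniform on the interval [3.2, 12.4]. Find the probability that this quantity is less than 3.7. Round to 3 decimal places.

Conditional on each tier, P(X < 3.7): I: 0.828283; II: 0.0543478.
By total probability, P(X < 3.7) = 0.7·0.828283 + 0.3·0.0543478 = 0.596102.

0.596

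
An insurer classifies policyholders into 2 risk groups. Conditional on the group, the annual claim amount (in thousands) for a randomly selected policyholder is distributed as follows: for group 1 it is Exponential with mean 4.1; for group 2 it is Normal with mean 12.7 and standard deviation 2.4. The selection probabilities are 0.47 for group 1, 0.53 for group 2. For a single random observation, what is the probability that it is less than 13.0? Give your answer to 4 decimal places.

0.7416

Conditional on each group, P(X < 13.0): 1: 0.958027; 2: 0.549738.
By total probability, P(X < 13.0) = 0.47·0.958027 + 0.53·0.549738 = 0.741634.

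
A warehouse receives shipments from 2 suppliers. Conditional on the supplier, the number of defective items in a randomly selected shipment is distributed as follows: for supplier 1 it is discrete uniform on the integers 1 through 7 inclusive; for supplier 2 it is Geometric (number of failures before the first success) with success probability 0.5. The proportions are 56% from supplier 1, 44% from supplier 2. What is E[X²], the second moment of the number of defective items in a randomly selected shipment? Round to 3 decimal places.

12.520

For each component E[X²] = Var + (mean)², giving 1: 20; 2: 3.
Overall E[X²] = 0.56·20 + 0.44·3 = 12.52.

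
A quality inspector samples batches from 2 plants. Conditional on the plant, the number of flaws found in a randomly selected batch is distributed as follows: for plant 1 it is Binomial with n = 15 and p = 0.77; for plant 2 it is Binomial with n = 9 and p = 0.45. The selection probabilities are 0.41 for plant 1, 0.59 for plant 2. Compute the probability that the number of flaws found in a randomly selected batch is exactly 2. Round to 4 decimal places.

0.0655

Conditional on each plant, P(X = 2): 1: 3.13785e-07; 2: 0.110986.
By total probability, P(X = 2) = 0.41·3.13785e-07 + 0.59·0.110986 = 0.0654816.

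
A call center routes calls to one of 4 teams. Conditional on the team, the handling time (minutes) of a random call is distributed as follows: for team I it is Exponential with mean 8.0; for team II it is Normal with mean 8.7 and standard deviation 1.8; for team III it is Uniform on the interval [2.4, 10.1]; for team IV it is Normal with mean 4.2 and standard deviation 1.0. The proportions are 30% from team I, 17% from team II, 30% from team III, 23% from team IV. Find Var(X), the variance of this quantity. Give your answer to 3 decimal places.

24.148

Per component, I: μ=8, E[X²]=128; II: μ=8.7, E[X²]=78.93; III: μ=6.25, E[X²]=44.0033; IV: μ=4.2, E[X²]=18.64.
E[X] = 0.3·8 + 0.17·8.7 + 0.3·6.25 + 0.23·4.2 = 6.72.
E[X²] = 0.3·128 + 0.17·78.93 + 0.3·44.0033 + 0.23·18.64 = 69.3063.
Var(X) = E[X²] − (E[X])² = 69.3063 − 45.1584 = 24.1479.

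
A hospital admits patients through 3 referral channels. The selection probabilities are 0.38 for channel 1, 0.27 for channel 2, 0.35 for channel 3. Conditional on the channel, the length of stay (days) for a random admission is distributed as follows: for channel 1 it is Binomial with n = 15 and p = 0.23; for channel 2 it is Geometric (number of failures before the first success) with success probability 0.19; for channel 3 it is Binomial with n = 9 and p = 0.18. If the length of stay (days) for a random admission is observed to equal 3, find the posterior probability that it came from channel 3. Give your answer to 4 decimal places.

Likelihoods P(X=3 | ·): 1: 0.240483; 2: 0.100974; 3: 0.148929.
Posterior ∝ prior × likelihood. Numerator for 3: 0.35·0.148929 = 0.0521252.
Normalizing constant: 0.38·0.240483 + 0.27·0.100974 + 0.35·0.148929 = 0.170772.
P(3 | observation) = 0.0521252 / 0.170772 = 0.305234.

0.3052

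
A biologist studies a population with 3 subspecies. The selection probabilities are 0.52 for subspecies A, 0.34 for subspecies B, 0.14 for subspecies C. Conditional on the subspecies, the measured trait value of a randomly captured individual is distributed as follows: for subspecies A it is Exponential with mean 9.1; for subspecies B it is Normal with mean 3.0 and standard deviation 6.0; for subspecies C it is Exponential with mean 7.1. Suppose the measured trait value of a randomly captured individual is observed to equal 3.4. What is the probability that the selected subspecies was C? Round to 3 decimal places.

0.165

Likelihoods f(3.4 | ·): A: 0.0756301; B: 0.0663428; C: 0.0872508.
Posterior ∝ prior × likelihood. Numerator for C: 0.14·0.0872508 = 0.0122151.
Normalizing constant: 0.52·0.0756301 + 0.34·0.0663428 + 0.14·0.0872508 = 0.0740993.
P(C | observation) = 0.0122151 / 0.0740993 = 0.164848.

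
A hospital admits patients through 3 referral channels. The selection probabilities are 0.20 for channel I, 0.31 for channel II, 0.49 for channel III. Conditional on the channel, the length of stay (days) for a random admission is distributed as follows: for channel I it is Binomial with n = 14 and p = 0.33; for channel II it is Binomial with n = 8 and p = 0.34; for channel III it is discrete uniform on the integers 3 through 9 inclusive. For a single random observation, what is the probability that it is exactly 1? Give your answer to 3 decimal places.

0.051

Conditional on each channel, P(X = 1): I: 0.0253288; II: 0.14838; III: 0.
By total probability, P(X = 1) = 0.2·0.0253288 + 0.31·0.14838 + 0.49·0 = 0.0510637.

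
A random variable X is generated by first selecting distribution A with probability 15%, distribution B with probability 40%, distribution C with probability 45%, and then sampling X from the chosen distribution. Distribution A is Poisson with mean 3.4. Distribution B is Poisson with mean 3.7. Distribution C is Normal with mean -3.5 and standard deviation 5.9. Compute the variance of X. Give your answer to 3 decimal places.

30.205

Per component, A: μ=3.4, E[X²]=14.96; B: μ=3.7, E[X²]=17.39; C: μ=-3.5, E[X²]=47.06.
E[X] = 0.15·3.4 + 0.4·3.7 + 0.45·-3.5 = 0.415.
E[X²] = 0.15·14.96 + 0.4·17.39 + 0.45·47.06 = 30.377.
Var(X) = E[X²] − (E[X])² = 30.377 − 0.172225 = 30.2048.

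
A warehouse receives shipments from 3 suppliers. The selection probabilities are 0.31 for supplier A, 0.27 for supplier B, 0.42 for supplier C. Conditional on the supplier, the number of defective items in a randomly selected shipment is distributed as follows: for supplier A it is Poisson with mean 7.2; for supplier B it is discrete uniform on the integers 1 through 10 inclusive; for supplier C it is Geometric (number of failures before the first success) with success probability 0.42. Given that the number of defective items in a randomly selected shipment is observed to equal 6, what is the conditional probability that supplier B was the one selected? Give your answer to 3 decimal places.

0.344

Likelihoods P(X=6 | ·): A: 0.144458; B: 0.1; C: 0.0159889.
Posterior ∝ prior × likelihood. Numerator for B: 0.27·0.1 = 0.027.
Normalizing constant: 0.31·0.144458 + 0.27·0.1 + 0.42·0.0159889 = 0.0784974.
P(B | observation) = 0.027 / 0.0784974 = 0.343961.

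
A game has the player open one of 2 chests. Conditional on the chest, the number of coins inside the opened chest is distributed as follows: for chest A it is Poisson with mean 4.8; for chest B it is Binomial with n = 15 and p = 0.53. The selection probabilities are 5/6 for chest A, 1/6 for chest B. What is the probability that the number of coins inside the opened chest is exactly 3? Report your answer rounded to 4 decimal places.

Conditional on each chest, P(X = 3): A: 0.151691; B: 0.0078707.
By total probability, P(X = 3) = 0.833333·0.151691 + 0.166667·0.0078707 = 0.127721.

0.1277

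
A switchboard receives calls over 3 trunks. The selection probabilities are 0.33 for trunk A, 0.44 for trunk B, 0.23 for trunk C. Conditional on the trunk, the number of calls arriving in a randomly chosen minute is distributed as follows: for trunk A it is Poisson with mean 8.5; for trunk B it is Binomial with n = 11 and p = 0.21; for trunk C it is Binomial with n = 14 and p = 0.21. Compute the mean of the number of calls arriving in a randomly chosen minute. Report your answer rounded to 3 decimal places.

Component means — A: 8.5; B: 2.31; C: 2.94.
E[X] = 0.33·8.5 + 0.44·2.31 + 0.23·2.94 = 4.4976.

4.498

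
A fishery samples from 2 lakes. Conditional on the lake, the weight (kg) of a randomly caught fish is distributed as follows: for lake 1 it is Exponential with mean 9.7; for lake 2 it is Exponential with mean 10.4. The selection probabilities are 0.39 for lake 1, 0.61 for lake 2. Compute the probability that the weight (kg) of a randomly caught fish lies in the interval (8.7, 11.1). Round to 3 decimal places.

0.089

Conditional on each lake, P(8.7 < X < 11.1): 1: 0.0893918; 2: 0.0892742.
By total probability, P(8.7 < X < 11.1) = 0.39·0.0893918 + 0.61·0.0892742 = 0.0893201.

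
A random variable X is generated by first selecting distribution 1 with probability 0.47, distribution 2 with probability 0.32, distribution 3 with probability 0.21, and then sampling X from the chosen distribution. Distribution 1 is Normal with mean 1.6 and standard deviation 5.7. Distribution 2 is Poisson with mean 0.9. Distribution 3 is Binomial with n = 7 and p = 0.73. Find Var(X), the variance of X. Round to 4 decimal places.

Per component, 1: μ=1.6, E[X²]=35.05; 2: μ=0.9, E[X²]=1.71; 3: μ=5.11, E[X²]=27.4918.
E[X] = 0.47·1.6 + 0.32·0.9 + 0.21·5.11 = 2.1131.
E[X²] = 0.47·35.05 + 0.32·1.71 + 0.21·27.4918 = 22.794.
Var(X) = E[X²] − (E[X])² = 22.794 − 4.46519 = 18.3288.

18.3288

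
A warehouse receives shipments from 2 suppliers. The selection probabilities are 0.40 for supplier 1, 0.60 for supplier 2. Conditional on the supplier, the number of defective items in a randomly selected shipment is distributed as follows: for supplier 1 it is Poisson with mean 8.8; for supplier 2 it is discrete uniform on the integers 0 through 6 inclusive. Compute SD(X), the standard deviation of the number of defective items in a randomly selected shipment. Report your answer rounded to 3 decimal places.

Per component, 1: μ=8.8, E[X²]=86.24; 2: μ=3, E[X²]=13.
E[X] = 0.4·8.8 + 0.6·3 = 5.32.
E[X²] = 0.4·86.24 + 0.6·13 = 42.296.
Var(X) = E[X²] − (E[X])² = 42.296 − 28.3024 = 13.9936.
SD(X) = √13.9936 = 3.7408.

3.741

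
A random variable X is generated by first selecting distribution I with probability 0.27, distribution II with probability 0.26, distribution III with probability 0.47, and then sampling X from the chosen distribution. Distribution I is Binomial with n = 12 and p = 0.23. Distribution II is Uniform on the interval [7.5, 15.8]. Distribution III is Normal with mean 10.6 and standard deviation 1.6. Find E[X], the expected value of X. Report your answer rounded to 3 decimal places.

8.756

Component means — I: 2.76; II: 11.65; III: 10.6.
E[X] = 0.27·2.76 + 0.26·11.65 + 0.47·10.6 = 8.7562.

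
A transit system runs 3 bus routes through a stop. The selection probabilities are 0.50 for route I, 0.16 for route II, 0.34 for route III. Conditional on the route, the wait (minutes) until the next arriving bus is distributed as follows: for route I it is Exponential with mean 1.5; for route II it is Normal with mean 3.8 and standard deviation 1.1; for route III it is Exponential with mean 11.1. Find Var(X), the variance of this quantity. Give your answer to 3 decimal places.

62.199

Per component, I: μ=1.5, E[X²]=4.5; II: μ=3.8, E[X²]=15.65; III: μ=11.1, E[X²]=246.42.
E[X] = 0.5·1.5 + 0.16·3.8 + 0.34·11.1 = 5.132.
E[X²] = 0.5·4.5 + 0.16·15.65 + 0.34·246.42 = 88.5368.
Var(X) = E[X²] − (E[X])² = 88.5368 − 26.3374 = 62.1994.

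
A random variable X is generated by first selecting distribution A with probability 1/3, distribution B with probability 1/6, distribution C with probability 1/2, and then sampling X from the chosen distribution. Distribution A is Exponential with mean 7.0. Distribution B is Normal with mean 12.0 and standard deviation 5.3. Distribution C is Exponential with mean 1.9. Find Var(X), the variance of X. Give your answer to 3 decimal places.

37.045

Per component, A: μ=7, E[X²]=98; B: μ=12, E[X²]=172.09; C: μ=1.9, E[X²]=7.22.
E[X] = 0.333333·7 + 0.166667·12 + 0.5·1.9 = 5.28333.
E[X²] = 0.333333·98 + 0.166667·172.09 + 0.5·7.22 = 64.9583.
Var(X) = E[X²] − (E[X])² = 64.9583 − 27.9136 = 37.0447.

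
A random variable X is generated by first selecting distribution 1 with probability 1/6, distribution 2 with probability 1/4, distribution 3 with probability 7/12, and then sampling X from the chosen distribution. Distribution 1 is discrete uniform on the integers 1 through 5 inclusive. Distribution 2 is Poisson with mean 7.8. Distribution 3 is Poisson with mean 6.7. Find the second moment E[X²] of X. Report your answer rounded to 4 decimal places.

For each component E[X²] = Var + (mean)², giving 1: 11; 2: 68.64; 3: 51.59.
Overall E[X²] = 0.166667·11 + 0.25·68.64 + 0.583333·51.59 = 49.0875.

49.0875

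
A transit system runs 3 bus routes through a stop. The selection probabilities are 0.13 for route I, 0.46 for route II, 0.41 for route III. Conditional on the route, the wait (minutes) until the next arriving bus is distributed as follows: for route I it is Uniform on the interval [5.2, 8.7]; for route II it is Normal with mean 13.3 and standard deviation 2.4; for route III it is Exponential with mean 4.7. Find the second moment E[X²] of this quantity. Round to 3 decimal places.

108.545

For each component E[X²] = Var + (mean)², giving I: 49.3233; II: 182.65; III: 44.18.
Overall E[X²] = 0.13·49.3233 + 0.46·182.65 + 0.41·44.18 = 108.545.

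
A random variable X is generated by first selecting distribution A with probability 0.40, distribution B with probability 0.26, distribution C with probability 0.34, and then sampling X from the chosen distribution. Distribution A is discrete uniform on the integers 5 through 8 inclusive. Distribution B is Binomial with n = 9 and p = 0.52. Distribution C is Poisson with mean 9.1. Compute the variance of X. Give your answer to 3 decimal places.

7.169

Per component, A: μ=6.5, E[X²]=43.5; B: μ=4.68, E[X²]=24.1488; C: μ=9.1, E[X²]=91.91.
E[X] = 0.4·6.5 + 0.26·4.68 + 0.34·9.1 = 6.9108.
E[X²] = 0.4·43.5 + 0.26·24.1488 + 0.34·91.91 = 54.9281.
Var(X) = E[X²] − (E[X])² = 54.9281 − 47.7592 = 7.16893.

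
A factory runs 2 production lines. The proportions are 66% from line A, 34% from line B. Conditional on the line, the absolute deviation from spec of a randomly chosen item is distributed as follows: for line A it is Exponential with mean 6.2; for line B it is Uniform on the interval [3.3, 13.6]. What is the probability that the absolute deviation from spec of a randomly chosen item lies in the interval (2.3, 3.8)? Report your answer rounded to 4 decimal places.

Conditional on each line, P(2.3 < X < 3.8): A: 0.148291; B: 0.0485437.
By total probability, P(2.3 < X < 3.8) = 0.66·0.148291 + 0.34·0.0485437 = 0.114377.

0.1144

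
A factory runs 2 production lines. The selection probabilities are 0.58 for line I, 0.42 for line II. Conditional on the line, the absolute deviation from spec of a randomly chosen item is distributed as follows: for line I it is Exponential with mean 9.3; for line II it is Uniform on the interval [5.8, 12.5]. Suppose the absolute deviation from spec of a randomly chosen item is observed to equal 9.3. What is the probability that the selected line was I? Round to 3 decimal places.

0.268

Likelihoods f(9.3 | ·): I: 0.0395569; II: 0.149254.
Posterior ∝ prior × likelihood. Numerator for I: 0.58·0.0395569 = 0.022943.
Normalizing constant: 0.58·0.0395569 + 0.42·0.149254 = 0.0856296.
P(I | observation) = 0.022943 / 0.0856296 = 0.267933.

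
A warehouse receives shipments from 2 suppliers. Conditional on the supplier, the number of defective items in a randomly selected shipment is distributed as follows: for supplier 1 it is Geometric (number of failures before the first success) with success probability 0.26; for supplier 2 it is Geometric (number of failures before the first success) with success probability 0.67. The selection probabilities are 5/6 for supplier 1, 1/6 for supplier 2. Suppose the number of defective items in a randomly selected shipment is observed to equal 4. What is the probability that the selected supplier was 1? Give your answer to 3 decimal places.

0.980

Likelihoods P(X=4 | ·): 1: 0.0779651; 2: 0.00794567.
Posterior ∝ prior × likelihood. Numerator for 1: 0.833333·0.0779651 = 0.0649709.
Normalizing constant: 0.833333·0.0779651 + 0.166667·0.00794567 = 0.0662952.
P(1 | observation) = 0.0649709 / 0.0662952 = 0.980025.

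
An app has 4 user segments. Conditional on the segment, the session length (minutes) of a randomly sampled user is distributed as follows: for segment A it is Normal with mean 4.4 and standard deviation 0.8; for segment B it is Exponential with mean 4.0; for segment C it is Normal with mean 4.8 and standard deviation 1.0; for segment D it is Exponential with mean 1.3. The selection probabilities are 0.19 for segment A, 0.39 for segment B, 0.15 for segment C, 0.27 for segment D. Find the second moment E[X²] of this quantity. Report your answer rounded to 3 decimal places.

20.799

For each component E[X²] = Var + (mean)², giving A: 20; B: 32; C: 24.04; D: 3.38.
Overall E[X²] = 0.19·20 + 0.39·32 + 0.15·24.04 + 0.27·3.38 = 20.7986.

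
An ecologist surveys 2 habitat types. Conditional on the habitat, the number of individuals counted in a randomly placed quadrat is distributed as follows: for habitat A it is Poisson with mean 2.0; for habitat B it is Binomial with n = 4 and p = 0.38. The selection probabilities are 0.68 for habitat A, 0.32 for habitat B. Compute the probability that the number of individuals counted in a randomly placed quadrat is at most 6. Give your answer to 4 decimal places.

Conditional on each habitat, P(X ≤ 6): A: 0.995466; B: 1.
By total probability, P(X ≤ 6) = 0.68·0.995466 + 0.32·1 = 0.996917.

0.9969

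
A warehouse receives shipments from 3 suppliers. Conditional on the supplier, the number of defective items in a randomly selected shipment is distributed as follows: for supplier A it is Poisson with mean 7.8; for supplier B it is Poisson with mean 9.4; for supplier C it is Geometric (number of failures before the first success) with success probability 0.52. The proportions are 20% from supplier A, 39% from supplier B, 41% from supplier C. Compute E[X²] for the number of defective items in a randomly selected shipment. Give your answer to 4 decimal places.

For each component E[X²] = Var + (mean)², giving A: 68.64; B: 97.76; C: 2.62722.
Overall E[X²] = 0.2·68.64 + 0.39·97.76 + 0.41·2.62722 = 52.9316.

52.9316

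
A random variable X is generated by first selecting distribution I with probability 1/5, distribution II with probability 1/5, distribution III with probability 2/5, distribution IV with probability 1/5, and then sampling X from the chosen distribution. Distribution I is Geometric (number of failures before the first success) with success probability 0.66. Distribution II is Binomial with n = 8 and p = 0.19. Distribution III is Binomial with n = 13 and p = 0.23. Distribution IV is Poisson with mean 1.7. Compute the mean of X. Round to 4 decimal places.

1.9430

Component means — I: 0.515152; II: 1.52; III: 2.99; IV: 1.7.
E[X] = 0.2·0.515152 + 0.2·1.52 + 0.4·2.99 + 0.2·1.7 = 1.94303.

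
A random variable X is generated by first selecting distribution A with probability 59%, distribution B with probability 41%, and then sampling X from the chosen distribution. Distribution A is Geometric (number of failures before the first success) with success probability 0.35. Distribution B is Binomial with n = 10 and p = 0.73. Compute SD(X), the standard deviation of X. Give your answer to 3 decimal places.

Per component, A: μ=1.85714, E[X²]=8.7551; B: μ=7.3, E[X²]=55.261.
E[X] = 0.59·1.85714 + 0.41·7.3 = 4.08871.
E[X²] = 0.59·8.7551 + 0.41·55.261 = 27.8225.
Var(X) = E[X²] − (E[X])² = 27.8225 − 16.7176 = 11.1049.
SD(X) = √11.1049 = 3.33241.

3.332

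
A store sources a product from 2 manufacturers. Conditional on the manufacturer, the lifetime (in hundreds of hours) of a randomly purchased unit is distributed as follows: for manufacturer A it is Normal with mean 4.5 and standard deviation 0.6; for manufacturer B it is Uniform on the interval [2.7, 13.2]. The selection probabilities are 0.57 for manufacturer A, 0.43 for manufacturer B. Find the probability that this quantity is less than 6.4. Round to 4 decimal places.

0.7211

Conditional on each manufacturer, P(X < 6.4): A: 0.999229; B: 0.352381.
By total probability, P(X < 6.4) = 0.57·0.999229 + 0.43·0.352381 = 0.721084.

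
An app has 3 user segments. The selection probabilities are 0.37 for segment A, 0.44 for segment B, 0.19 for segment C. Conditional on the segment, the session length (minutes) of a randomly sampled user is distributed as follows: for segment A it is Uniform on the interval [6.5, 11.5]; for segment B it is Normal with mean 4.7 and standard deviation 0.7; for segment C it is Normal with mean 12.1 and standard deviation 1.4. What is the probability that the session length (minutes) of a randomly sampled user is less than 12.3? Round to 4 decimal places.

Conditional on each segment, P(X < 12.3): A: 1; B: 1; C: 0.556798.
By total probability, P(X < 12.3) = 0.37·1 + 0.44·1 + 0.19·0.556798 = 0.915792.

0.9158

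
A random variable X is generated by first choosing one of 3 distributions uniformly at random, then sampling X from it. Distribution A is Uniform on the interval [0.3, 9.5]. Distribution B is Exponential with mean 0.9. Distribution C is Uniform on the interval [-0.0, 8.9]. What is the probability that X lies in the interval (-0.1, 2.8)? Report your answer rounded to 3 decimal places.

0.514

Conditional on each component, P(-0.1 < X < 2.8): A: 0.271739; B: 0.955449; C: 0.314607.
By total probability, P(-0.1 < X < 2.8) = 0.333333·0.271739 + 0.333333·0.955449 + 0.333333·0.314607 = 0.513931.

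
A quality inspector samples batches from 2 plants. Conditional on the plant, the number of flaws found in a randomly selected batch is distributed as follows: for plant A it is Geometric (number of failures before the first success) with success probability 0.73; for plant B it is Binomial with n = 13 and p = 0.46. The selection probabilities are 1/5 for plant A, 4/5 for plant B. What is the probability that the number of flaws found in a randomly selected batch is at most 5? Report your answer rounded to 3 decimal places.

Conditional on each plant, P(X ≤ 5): A: 0.999613; B: 0.398136.
By total probability, P(X ≤ 5) = 0.2·0.999613 + 0.8·0.398136 = 0.518432.

0.518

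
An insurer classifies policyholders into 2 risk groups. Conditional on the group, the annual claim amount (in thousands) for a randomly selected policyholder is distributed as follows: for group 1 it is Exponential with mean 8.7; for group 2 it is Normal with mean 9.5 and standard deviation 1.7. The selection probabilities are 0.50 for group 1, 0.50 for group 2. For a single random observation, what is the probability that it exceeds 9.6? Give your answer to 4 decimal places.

0.4041

Conditional on each group, P(X > 9.6): 1: 0.331725; 2: 0.476546.
By total probability, P(X > 9.6) = 0.5·0.331725 + 0.5·0.476546 = 0.404136.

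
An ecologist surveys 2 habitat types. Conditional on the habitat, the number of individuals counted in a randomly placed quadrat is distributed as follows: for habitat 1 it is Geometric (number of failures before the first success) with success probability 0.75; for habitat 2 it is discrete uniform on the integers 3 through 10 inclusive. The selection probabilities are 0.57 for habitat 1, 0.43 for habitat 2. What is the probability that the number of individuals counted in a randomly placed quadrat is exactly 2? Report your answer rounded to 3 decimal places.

0.027

Conditional on each habitat, P(X = 2): 1: 0.046875; 2: 0.
By total probability, P(X = 2) = 0.57·0.046875 + 0.43·0 = 0.0267187.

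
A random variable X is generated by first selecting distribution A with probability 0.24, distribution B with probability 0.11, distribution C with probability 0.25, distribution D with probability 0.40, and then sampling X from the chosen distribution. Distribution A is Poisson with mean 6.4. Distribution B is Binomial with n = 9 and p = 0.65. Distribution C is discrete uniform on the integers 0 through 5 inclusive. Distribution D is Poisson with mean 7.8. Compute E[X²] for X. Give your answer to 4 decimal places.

For each component E[X²] = Var + (mean)², giving A: 47.36; B: 36.27; C: 9.16667; D: 68.64.
Overall E[X²] = 0.24·47.36 + 0.11·36.27 + 0.25·9.16667 + 0.4·68.64 = 45.1038.

45.1038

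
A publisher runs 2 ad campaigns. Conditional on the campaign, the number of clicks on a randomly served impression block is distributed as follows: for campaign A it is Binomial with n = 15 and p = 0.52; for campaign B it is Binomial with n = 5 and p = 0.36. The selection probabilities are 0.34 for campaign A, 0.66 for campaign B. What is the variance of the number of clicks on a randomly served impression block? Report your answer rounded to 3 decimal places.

10.112

Per component, A: μ=7.8, E[X²]=64.584; B: μ=1.8, E[X²]=4.392.
E[X] = 0.34·7.8 + 0.66·1.8 = 3.84.
E[X²] = 0.34·64.584 + 0.66·4.392 = 24.8573.
Var(X) = E[X²] − (E[X])² = 24.8573 − 14.7456 = 10.1117.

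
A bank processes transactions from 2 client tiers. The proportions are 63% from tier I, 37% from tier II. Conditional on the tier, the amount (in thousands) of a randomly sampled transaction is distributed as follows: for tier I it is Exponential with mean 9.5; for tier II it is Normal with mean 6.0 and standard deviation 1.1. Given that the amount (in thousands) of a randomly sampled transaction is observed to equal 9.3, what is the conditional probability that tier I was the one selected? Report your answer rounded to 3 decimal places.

0.944

Likelihoods f(9.3 | ·): I: 0.039548; II: 0.00402895.
Posterior ∝ prior × likelihood. Numerator for I: 0.63·0.039548 = 0.0249153.
Normalizing constant: 0.63·0.039548 + 0.37·0.00402895 = 0.026406.
P(I | observation) = 0.0249153 / 0.026406 = 0.943546.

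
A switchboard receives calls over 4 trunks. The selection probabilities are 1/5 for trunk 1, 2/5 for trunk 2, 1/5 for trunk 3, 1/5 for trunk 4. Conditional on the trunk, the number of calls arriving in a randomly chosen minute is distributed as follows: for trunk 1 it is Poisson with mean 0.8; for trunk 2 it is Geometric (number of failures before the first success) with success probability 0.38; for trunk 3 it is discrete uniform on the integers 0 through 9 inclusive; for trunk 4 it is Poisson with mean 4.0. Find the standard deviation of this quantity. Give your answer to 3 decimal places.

2.541

Per component, 1: μ=0.8, E[X²]=1.44; 2: μ=1.63158, E[X²]=6.95568; 3: μ=4.5, E[X²]=28.5; 4: μ=4, E[X²]=20.
E[X] = 0.2·0.8 + 0.4·1.63158 + 0.2·4.5 + 0.2·4 = 2.51263.
E[X²] = 0.2·1.44 + 0.4·6.95568 + 0.2·28.5 + 0.2·20 = 12.7703.
Var(X) = E[X²] − (E[X])² = 12.7703 − 6.31332 = 6.45695.
SD(X) = √6.45695 = 2.54105.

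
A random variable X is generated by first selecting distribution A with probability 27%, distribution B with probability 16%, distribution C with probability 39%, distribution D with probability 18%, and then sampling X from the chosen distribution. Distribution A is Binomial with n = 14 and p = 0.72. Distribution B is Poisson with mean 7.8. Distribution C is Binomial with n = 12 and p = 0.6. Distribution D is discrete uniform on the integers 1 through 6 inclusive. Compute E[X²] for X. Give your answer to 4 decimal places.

63.2490

For each component E[X²] = Var + (mean)², giving A: 104.429; B: 68.64; C: 54.72; D: 15.1667.
Overall E[X²] = 0.27·104.429 + 0.16·68.64 + 0.39·54.72 + 0.18·15.1667 = 63.249.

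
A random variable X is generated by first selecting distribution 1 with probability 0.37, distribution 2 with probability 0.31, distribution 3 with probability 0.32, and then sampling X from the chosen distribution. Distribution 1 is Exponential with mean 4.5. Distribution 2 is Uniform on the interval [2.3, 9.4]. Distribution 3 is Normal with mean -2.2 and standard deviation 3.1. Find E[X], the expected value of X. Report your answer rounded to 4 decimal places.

Component means — 1: 4.5; 2: 5.85; 3: -2.2.
E[X] = 0.37·4.5 + 0.31·5.85 + 0.32·-2.2 = 2.7745.

2.7745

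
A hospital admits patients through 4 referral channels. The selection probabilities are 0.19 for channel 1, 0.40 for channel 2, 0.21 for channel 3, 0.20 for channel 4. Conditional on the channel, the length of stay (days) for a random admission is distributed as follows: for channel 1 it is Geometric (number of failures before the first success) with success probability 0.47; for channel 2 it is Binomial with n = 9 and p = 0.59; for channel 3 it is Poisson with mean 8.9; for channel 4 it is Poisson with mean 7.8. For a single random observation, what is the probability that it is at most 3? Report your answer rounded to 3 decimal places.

Conditional on each channel, P(X ≤ 3): 1: 0.921095; 2: 0.110921; 3: 0.0227769; 4: 0.0484766.
By total probability, P(X ≤ 3) = 0.19·0.921095 + 0.4·0.110921 + 0.21·0.0227769 + 0.2·0.0484766 = 0.233855.

0.234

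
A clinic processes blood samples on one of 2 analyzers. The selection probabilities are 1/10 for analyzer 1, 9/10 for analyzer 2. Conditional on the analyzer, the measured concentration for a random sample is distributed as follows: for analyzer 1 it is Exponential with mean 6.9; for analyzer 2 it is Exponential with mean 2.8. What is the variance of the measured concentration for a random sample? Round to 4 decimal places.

Per component, 1: μ=6.9, E[X²]=95.22; 2: μ=2.8, E[X²]=15.68.
E[X] = 0.1·6.9 + 0.9·2.8 = 3.21.
E[X²] = 0.1·95.22 + 0.9·15.68 = 23.634.
Var(X) = E[X²] − (E[X])² = 23.634 − 10.3041 = 13.3299.

13.3299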